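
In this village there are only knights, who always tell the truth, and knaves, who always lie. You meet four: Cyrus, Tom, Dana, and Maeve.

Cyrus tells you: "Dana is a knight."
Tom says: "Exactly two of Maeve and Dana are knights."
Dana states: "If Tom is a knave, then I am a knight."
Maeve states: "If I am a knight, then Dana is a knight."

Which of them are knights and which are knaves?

Cyrus: knight, Tom: knight, Dana: knight, Maeve: knight

Consider Cyrus. Suppose Cyrus is a knave.
Then no assignment of the remaining roles makes every statement match its speaker's type — contradiction.
So Cyrus is a knight.
Consider Tom. Suppose Tom is a knave.
Then no assignment of the remaining roles makes every statement match its speaker's type — contradiction.
So Tom is a knight.
With that fixed, Dana's statement is true, so Dana is a knight.
With that fixed, Maeve's statement is true, so Maeve is a knight.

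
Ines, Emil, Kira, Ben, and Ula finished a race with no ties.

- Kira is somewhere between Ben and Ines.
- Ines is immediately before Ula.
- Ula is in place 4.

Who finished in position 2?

With clues 1–3, Ben, Emil, Ines, and Ula are ruled out for place 2.
So place 2 is Kira.

Kira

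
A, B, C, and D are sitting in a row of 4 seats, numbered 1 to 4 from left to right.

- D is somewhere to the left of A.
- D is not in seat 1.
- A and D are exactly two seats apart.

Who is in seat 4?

With clue 1, D is ruled out for seat 4.
With clues 1–3, B and C are ruled out for seat 4.
So seat 4 is A.

A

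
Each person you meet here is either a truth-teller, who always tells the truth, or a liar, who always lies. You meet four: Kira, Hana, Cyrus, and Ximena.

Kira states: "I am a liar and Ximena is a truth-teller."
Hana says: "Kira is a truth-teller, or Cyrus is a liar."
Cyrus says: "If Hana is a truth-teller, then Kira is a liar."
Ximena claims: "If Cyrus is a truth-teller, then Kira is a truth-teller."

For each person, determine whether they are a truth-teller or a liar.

Kira: liar, Hana: liar, Cyrus: truth-teller, Ximena: liar

Consider Kira. Suppose Kira is a truth-teller.
Then Kira's own statement would have to be true, but it can't be — contradiction.
So Kira is a liar.
With that fixed, Cyrus's statement is true, so Cyrus is a truth-teller.
With that fixed, Ximena's statement is false, so Ximena is a liar.
With that fixed, Hana's statement is false, so Hana is a liar.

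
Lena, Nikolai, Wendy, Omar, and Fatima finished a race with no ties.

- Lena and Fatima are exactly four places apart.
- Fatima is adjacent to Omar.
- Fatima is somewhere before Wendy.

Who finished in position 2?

With clue 1, Fatima and Lena are ruled out for place 2.
With clues 1–3, Nikolai and Wendy are ruled out for place 2.
So place 2 is Omar.

Omar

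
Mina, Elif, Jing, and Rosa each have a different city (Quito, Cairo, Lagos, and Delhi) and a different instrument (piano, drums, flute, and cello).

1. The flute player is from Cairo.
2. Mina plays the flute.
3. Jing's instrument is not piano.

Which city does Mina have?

With clues 1–2, Delhi, Lagos, and Quito are impossible for Mina's city.
That leaves Cairo.

Cairo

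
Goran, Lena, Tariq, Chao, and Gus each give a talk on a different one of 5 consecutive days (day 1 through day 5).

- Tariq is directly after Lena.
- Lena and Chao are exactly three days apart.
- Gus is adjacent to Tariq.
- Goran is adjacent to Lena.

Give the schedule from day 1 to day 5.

Goran, Lena, Tariq, Gus, Chao

From clue 1: Lena is in {1,2,3,4}.
From clues 1–2: Lena is in {1,2,4}.
From clues 1–3: Goran is in {1,5}.
From clues 1–4: Goran → day 1, Lena → day 2, Tariq → day 3, Gus → day 4, Chao → day 5.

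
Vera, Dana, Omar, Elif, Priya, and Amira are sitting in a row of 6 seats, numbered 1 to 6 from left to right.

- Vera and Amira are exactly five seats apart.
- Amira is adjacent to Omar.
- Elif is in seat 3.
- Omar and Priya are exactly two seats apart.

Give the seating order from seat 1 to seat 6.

Amira, Omar, Elif, Priya, Dana, Vera

From clue 1: Vera is in {1,6}.
From clues 1–3: Elif → seat 3.
From clues 1–4: Amira → seat 1, Omar → seat 2, Priya → seat 4, Dana → seat 5, Vera → seat 6.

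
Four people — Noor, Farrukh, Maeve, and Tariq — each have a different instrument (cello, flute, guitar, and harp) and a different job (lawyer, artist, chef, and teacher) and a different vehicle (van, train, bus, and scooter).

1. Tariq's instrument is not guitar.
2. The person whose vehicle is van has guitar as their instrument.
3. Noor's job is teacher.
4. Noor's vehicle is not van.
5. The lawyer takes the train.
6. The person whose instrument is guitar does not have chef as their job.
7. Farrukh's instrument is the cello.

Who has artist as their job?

Maeve

With clues 1–3, Noor is impossible for the one with job artist.
With clues 1–6, Tariq is impossible for the one with job artist.
With clues 1–7, Farrukh is impossible for the one with job artist.
That leaves Maeve.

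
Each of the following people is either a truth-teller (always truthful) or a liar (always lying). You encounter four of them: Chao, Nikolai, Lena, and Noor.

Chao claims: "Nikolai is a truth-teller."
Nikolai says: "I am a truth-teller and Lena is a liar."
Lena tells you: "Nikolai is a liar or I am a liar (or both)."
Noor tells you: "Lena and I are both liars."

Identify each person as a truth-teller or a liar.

Chao: liar, Nikolai: liar, Lena: truth-teller, Noor: liar

Consider Chao. Suppose Chao is a truth-teller.
Then no assignment of the remaining roles makes every statement match its speaker's type — contradiction.
So Chao is a liar.
Consider Nikolai. Suppose Nikolai is a truth-teller.
Then Chao's statement comes out true, contradicting Chao being a liar.
So Nikolai is a liar.
With that fixed, Lena's statement is true, so Lena is a truth-teller.
With that fixed, Noor's statement is false, so Noor is a liar.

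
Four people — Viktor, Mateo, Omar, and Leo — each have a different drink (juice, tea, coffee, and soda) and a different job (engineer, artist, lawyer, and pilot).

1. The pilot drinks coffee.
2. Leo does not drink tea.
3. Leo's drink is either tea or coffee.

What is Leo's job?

pilot

With clues 1–3, artist, engineer, and lawyer are impossible for Leo's job.
That leaves pilot.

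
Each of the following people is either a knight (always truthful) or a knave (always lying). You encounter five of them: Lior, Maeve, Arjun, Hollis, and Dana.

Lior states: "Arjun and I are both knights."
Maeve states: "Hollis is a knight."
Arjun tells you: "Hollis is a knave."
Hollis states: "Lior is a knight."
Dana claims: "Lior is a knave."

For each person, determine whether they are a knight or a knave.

Lior: knave, Maeve: knave, Arjun: knight, Hollis: knave, Dana: knight

Consider Lior. Suppose Lior is a knight.
Then no assignment of the remaining roles makes every statement match its speaker's type — contradiction.
So Lior is a knave.
With that fixed, Hollis's statement is false, so Hollis is a knave.
With that fixed, Dana's statement is true, so Dana is a knight.
With that fixed, Maeve's statement is false, so Maeve is a knave.
With that fixed, Arjun's statement is true, so Arjun is a knight.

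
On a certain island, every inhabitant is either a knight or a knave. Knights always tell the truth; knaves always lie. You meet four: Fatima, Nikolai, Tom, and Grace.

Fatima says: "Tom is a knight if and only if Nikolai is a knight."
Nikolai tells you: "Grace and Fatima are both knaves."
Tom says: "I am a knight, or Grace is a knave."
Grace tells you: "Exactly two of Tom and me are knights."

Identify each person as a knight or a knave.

Fatima: knave, Nikolai: knave, Tom: knight, Grace: knight

Consider Fatima. Suppose Fatima is a knight.
Then no assignment of the remaining roles makes every statement match its speaker's type — contradiction.
So Fatima is a knave.
Consider Nikolai. Suppose Nikolai is a knight.
Then no assignment of the remaining roles makes every statement match its speaker's type — contradiction.
So Nikolai is a knave.
Consider Tom. Suppose Tom is a knave.
Then Fatima's statement comes out true, contradicting Fatima being a knave.
So Tom is a knight.
Consider Grace. Suppose Grace is a knave.
Then Nikolai's statement comes out true, contradicting Nikolai being a knave.
So Grace is a knight.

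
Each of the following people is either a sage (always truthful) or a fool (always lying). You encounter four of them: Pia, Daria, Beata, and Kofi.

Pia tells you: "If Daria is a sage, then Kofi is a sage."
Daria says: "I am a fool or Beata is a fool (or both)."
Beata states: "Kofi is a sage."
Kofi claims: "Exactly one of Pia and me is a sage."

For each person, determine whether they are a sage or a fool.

Consider Pia. Suppose Pia is a sage.
Then whichever role Kofi has, Kofi's statement has the wrong truth value — contradiction.
So Pia is a fool.
Consider Daria. Suppose Daria is a fool.
Then Pia's statement comes out true, contradicting Pia being a fool.
So Daria is a sage.
Consider Beata. Suppose Beata is a sage.
Then Daria's statement comes out false, contradicting Daria being a sage.
So Beata is a fool.
Consider Kofi. Suppose Kofi is a sage.
Then Pia's statement comes out true, contradicting Pia being a fool.
So Kofi is a fool.

Pia: fool, Daria: sage, Beata: fool, Kofi: fool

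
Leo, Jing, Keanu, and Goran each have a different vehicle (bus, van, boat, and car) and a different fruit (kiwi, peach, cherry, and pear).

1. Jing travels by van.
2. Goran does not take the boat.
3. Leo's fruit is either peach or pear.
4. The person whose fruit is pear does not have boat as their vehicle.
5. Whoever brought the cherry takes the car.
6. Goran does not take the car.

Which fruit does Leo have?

With clues 1–3, cherry and kiwi are impossible for Leo's fruit.
With clues 1–6, pear is impossible for Leo's fruit.
That leaves peach.

peach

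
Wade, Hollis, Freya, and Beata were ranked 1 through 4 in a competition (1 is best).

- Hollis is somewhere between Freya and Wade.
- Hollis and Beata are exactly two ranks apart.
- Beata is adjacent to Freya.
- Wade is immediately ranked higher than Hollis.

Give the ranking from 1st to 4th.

From clue 1: Hollis is in {2,3}.
From clues 1–3: Wade is in {1,4}.
From clues 1–4: Wade → rank 1, Hollis → rank 2, Freya → rank 3, Beata → rank 4.

Wade, Hollis, Freya, Beata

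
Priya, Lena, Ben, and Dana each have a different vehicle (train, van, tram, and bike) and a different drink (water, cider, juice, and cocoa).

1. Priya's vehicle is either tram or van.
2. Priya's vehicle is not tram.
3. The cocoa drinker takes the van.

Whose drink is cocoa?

Priya

With clues 1–3, Ben, Dana, and Lena are impossible for the one with drink cocoa.
That leaves Priya.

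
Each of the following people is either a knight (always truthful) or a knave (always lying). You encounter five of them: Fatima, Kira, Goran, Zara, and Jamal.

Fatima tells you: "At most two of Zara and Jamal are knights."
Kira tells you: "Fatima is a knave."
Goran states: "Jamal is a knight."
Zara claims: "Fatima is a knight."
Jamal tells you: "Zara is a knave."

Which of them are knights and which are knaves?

Regardless of anyone's role, Fatima's statement is true, so Fatima is a knight.
With that fixed, Kira's statement is false, so Kira is a knave.
With that fixed, Zara's statement is true, so Zara is a knight.
With that fixed, Jamal's statement is false, so Jamal is a knave.
With that fixed, Goran's statement is false, so Goran is a knave.

Fatima: knight, Kira: knave, Goran: knave, Zara: knight, Jamal: knave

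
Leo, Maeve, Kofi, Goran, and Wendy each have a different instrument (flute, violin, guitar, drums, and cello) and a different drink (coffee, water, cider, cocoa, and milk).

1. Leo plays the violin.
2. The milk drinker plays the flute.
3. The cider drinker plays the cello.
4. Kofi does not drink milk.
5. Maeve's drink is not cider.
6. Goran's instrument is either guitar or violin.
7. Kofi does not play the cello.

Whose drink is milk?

With clues 1–2, Leo is impossible for the one with drink milk.
With clues 1–4, Kofi is impossible for the one with drink milk.
With clues 1–6, Goran is impossible for the one with drink milk.
With clues 1–7, Wendy is impossible for the one with drink milk.
That leaves Maeve.

Maeve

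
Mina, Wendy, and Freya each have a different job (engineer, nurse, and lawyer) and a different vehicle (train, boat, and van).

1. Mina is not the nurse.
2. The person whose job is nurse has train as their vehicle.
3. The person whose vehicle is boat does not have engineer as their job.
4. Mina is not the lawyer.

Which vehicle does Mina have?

With clues 1–2, train is impossible for Mina's vehicle.
With clues 1–4, boat is impossible for Mina's vehicle.
That leaves van.

van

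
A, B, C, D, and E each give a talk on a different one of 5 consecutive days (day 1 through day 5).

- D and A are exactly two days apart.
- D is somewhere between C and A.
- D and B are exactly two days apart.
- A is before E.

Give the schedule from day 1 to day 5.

From clues 1–2: D is in {2,3,4}.
From clues 1–3: D → day 3.
From clues 1–4: A → day 1, E → day 2, C → day 4, B → day 5.

A, E, D, C, B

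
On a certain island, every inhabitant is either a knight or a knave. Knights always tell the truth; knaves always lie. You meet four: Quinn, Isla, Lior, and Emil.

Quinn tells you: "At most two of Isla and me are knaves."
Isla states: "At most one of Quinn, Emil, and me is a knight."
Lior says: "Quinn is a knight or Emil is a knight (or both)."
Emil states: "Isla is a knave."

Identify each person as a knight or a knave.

Regardless of anyone's role, Quinn's statement is true, so Quinn is a knight.
With that fixed, Lior's statement is true, so Lior is a knight.
Consider Isla. Suppose Isla is a knight.
Then Isla's own statement would have to be true, but it can't be — contradiction.
So Isla is a knave.
With that fixed, Emil's statement is true, so Emil is a knight.

Quinn: knight, Isla: knave, Lior: knight, Emil: knight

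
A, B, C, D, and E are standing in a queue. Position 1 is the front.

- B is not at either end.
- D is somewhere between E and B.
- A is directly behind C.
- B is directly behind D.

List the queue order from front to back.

From clue 1: B is in {2,3,4}.
From clues 1–3: B → position 3.
From clues 1–4: E → position 1, D → position 2, C → position 4, A → position 5.

E, D, B, C, A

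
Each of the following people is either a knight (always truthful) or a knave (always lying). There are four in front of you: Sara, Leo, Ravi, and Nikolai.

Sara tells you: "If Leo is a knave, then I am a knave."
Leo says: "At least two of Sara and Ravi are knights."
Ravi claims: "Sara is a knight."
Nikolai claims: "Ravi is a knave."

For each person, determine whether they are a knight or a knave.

Sara: knight, Leo: knight, Ravi: knight, Nikolai: knave

Consider Sara. Suppose Sara is a knave.
Then Sara's own statement would have to be false, but it can't be — contradiction.
So Sara is a knight.
With that fixed, Ravi's statement is true, so Ravi is a knight.
With that fixed, Nikolai's statement is false, so Nikolai is a knave.
With that fixed, Leo's statement is true, so Leo is a knight.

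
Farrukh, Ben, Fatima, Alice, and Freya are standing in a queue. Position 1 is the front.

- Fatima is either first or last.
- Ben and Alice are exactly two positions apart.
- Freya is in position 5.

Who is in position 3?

With clue 1, Fatima is ruled out for position 3.
With clues 1–3, Alice, Ben, and Freya are ruled out for position 3.
So position 3 is Farrukh.

Farrukh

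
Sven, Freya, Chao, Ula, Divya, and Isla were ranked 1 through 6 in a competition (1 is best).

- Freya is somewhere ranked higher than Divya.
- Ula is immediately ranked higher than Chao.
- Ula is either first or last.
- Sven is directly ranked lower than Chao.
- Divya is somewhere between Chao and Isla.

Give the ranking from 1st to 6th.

From clue 1: Freya is in {1,2,3,4,5}.
From clues 1–3: Ula → rank 1, Chao → rank 2.
From clues 1–4: Sven → rank 3.
From clues 1–5: Freya → rank 4, Divya → rank 5, Isla → rank 6.

Ula, Chao, Sven, Freya, Divya, Isla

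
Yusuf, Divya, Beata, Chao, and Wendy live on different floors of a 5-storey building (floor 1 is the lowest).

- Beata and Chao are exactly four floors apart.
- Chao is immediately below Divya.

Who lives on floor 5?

With clue 1, Divya, Wendy, and Yusuf are ruled out for floor 5.
With clues 1–2, Chao is ruled out for floor 5.
So floor 5 is Beata.

Beata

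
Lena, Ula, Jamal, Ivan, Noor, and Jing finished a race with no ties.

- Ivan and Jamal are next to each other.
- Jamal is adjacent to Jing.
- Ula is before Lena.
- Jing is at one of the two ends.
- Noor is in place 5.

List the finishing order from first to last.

From clues 1–2: Jamal is in {2,3,4,5}.
From clues 1–3: Lena is in {2,3,5,6}.
From clues 1–4: Jamal is in {2,5}.
From clues 1–5: Jing → place 1, Jamal → place 2, Ivan → place 3, Ula → place 4, Noor → place 5, Lena → place 6.

Jing, Jamal, Ivan, Ula, Noor, Lena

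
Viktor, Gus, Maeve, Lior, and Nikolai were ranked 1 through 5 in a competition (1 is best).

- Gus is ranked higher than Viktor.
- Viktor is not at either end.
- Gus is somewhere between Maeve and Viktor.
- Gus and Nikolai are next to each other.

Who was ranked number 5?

With clue 1, Gus is ruled out for rank 5.
With clues 1–2, Viktor is ruled out for rank 5.
With clues 1–3, Maeve is ruled out for rank 5.
With clues 1–4, Nikolai is ruled out for rank 5.
So rank 5 is Lior.

Lior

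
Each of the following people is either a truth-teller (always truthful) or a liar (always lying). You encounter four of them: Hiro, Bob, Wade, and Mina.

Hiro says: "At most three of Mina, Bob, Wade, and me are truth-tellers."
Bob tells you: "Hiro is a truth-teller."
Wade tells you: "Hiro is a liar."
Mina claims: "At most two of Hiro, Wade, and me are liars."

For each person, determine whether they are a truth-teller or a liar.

Consider Hiro. Suppose Hiro is a liar.
Then Hiro's own statement would have to be false, but it can't be — contradiction.
So Hiro is a truth-teller.
With that fixed, Bob's statement is true, so Bob is a truth-teller.
With that fixed, Wade's statement is false, so Wade is a liar.
With that fixed, Mina's statement is true, so Mina is a truth-teller.

Hiro: truth-teller, Bob: truth-teller, Wade: liar, Mina: truth-teller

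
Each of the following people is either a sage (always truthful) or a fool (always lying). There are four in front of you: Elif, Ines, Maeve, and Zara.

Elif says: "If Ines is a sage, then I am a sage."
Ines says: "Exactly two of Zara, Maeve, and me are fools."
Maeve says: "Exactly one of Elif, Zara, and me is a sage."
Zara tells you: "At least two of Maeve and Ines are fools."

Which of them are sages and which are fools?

Elif: fool, Ines: sage, Maeve: fool, Zara: fool

Consider Elif. Suppose Elif is a sage.
Then no assignment of the remaining roles makes every statement match its speaker's type — contradiction.
So Elif is a fool.
Consider Ines. Suppose Ines is a fool.
Then Elif's statement comes out true, contradicting Elif being a fool.
So Ines is a sage.
With that fixed, Zara's statement is false, so Zara is a fool.
Consider Maeve. Suppose Maeve is a sage.
Then Ines's statement comes out false, contradicting Ines being a sage.
So Maeve is a fool.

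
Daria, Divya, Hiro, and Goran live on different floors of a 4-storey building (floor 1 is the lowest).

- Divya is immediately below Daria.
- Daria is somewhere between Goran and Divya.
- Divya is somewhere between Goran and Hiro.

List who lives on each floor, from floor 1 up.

From clue 1: Daria is in {2,3,4}.
From clues 1–2: Daria is in {2,3}.
From clues 1–3: Hiro → floor 1, Divya → floor 2, Daria → floor 3, Goran → floor 4.

Hiro, Divya, Daria, Goran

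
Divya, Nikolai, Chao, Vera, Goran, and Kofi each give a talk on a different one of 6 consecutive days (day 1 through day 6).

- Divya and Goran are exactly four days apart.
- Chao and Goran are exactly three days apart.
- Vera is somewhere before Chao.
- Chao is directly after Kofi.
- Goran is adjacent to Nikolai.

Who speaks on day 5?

Chao

With clues 1–3, Goran and Vera are ruled out for day 5.
With clues 1–4, Kofi and Nikolai are ruled out for day 5.
With clues 1–5, Divya is ruled out for day 5.
So day 5 is Chao.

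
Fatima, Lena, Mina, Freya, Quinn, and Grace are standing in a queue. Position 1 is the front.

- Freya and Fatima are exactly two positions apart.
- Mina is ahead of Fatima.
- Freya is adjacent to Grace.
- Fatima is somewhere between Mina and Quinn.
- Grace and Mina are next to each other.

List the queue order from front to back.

Mina, Grace, Freya, Lena, Fatima, Quinn

From clues 1–2: Fatima is in {2,3,4,5,6}.
From clues 1–4: Fatima is in {2,3,4,5}.
From clues 1–5: Mina → position 1, Grace → position 2, Freya → position 3, Lena → position 4, Fatima → position 5, Quinn → position 6.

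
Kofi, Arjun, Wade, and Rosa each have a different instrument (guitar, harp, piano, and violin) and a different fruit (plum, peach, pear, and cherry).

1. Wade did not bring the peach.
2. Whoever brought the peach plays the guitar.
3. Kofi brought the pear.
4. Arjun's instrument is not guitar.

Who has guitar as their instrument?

Rosa

With clues 1–2, Wade is impossible for the one with instrument guitar.
With clues 1–3, Kofi is impossible for the one with instrument guitar.
With clues 1–4, Arjun is impossible for the one with instrument guitar.
That leaves Rosa.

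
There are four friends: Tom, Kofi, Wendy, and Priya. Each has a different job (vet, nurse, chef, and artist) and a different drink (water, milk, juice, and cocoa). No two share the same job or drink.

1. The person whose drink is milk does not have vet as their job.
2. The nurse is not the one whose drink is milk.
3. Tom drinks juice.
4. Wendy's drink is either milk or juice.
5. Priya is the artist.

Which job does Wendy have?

With clues 1–4, nurse and vet are impossible for Wendy's job.
With clues 1–5, artist is impossible for Wendy's job.
That leaves chef.

chef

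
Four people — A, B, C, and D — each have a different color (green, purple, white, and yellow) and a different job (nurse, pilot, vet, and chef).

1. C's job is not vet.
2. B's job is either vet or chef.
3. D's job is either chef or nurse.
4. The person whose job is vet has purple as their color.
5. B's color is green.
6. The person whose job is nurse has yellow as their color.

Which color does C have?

With clues 1–4, purple is impossible for C's color.
With clues 1–5, green is impossible for C's color.
With clues 1–6, yellow is impossible for C's color.
That leaves white.

white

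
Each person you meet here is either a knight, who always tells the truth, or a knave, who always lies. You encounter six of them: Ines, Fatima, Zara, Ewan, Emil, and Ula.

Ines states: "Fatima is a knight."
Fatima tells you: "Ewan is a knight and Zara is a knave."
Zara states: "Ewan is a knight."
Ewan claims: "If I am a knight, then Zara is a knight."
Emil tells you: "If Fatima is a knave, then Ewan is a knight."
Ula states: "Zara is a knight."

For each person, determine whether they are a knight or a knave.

Consider Ines. Suppose Ines is a knight.
Then no assignment of the remaining roles makes every statement match its speaker's type — contradiction.
So Ines is a knave.
Consider Fatima. Suppose Fatima is a knight.
Then Ines's statement comes out true, contradicting Ines being a knave.
So Fatima is a knave.
Consider Zara. Suppose Zara is a knave.
Then whichever role Ewan has, Ewan's statement has the wrong truth value — contradiction.
So Zara is a knight.
With that fixed, Ewan's statement is true, so Ewan is a knight.
With that fixed, Emil's statement is true, so Emil is a knight.
With that fixed, Ula's statement is true, so Ula is a knight.

Ines: knave, Fatima: knave, Zara: knight, Ewan: knight, Emil: knight, Ula: knight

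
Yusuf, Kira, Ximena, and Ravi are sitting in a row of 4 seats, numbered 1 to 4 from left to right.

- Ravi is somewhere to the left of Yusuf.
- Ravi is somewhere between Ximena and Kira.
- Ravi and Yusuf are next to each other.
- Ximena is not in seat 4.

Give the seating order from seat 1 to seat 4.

From clue 1: Yusuf is in {2,3,4}.
From clues 1–2: Ravi → seat 2.
From clues 1–3: Yusuf → seat 3.
From clues 1–4: Ximena → seat 1, Kira → seat 4.

Ximena, Ravi, Yusuf, Kira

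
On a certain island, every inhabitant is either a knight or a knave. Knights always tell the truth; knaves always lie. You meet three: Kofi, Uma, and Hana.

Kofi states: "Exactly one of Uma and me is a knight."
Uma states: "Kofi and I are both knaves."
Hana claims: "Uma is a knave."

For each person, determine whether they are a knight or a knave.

Kofi: knight, Uma: knave, Hana: knight

Consider Kofi. Suppose Kofi is a knave.
Then whichever role Uma has, Uma's statement has the wrong truth value — contradiction.
So Kofi is a knight.
With that fixed, Uma's statement is false, so Uma is a knave.
With that fixed, Hana's statement is true, so Hana is a knight.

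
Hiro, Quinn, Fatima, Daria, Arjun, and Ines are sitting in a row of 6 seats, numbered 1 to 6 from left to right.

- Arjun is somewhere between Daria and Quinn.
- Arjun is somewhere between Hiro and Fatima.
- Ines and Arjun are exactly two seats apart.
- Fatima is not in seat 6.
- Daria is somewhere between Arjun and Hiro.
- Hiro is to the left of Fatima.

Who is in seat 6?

Quinn

With clue 1, Arjun is ruled out for seat 6.
With clues 1–3, Ines is ruled out for seat 6.
With clues 1–4, Fatima is ruled out for seat 6.
With clues 1–5, Daria is ruled out for seat 6.
With clues 1–6, Hiro is ruled out for seat 6.
So seat 6 is Quinn.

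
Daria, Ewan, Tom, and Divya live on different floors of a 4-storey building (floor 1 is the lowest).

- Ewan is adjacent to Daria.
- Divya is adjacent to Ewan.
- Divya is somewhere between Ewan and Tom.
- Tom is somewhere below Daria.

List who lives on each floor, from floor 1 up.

Tom, Divya, Ewan, Daria

From clues 1–2: Ewan is in {2,3}.
From clues 1–3: Daria is in {1,4}.
From clues 1–4: Tom → floor 1, Divya → floor 2, Ewan → floor 3, Daria → floor 4.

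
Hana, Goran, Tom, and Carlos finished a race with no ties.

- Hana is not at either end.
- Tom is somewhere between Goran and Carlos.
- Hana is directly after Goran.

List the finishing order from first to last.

Goran, Hana, Tom, Carlos

From clue 1: Hana is in {2,3}.
From clues 1–3: Goran → place 1, Hana → place 2, Tom → place 3, Carlos → place 4.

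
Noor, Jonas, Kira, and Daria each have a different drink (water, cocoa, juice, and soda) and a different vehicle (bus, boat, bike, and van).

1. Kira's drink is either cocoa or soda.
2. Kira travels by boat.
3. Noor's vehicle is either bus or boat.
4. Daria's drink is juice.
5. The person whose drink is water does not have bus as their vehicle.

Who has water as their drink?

Clue 1 rules out Kira for the one with drink water.
With clues 1–4, Daria is impossible for the one with drink water.
With clues 1–5, Noor is impossible for the one with drink water.
That leaves Jonas.

Jonas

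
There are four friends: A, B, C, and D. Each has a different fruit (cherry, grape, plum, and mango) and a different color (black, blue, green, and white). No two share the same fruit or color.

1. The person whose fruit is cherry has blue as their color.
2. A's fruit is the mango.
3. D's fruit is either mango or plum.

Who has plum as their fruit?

With clues 1–2, A is impossible for the one with fruit plum.
With clues 1–3, B and C are impossible for the one with fruit plum.
That leaves D.

D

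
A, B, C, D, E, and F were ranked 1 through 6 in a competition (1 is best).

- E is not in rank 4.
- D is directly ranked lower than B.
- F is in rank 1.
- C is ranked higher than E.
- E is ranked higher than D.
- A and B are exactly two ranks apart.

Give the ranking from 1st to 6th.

From clue 1: E is in {1,2,3,5,6}.
From clues 1–2: B is in {1,2,3,4,5}.
From clues 1–3: F → rank 1.
From clues 1–4: E is in {3,5,6}.
From clues 1–5: C → rank 2, E → rank 3.
From clues 1–6: B → rank 4, D → rank 5, A → rank 6.

F, C, E, B, D, A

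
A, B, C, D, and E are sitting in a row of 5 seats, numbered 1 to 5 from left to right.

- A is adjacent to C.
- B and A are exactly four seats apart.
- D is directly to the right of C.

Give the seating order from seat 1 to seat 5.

A, C, D, E, B

From clues 1–2: A is in {1,5}.
From clues 1–3: A → seat 1, C → seat 2, D → seat 3, E → seat 4, B → seat 5.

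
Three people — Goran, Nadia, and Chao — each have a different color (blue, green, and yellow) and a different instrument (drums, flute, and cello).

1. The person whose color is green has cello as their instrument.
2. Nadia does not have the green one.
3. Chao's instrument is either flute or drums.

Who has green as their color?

Goran

With clues 1–2, Nadia is impossible for the one with color green.
With clues 1–3, Chao is impossible for the one with color green.
That leaves Goran.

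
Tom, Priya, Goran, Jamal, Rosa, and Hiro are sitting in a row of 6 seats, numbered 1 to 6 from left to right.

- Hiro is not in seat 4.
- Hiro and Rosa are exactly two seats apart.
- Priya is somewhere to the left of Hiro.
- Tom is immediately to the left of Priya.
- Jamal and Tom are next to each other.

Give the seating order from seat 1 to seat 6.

From clue 1: Hiro is in {1,2,3,5,6}.
From clues 1–2: Rosa is in {1,3,4,5}.
From clues 1–4: Tom is in {1,2}.
From clues 1–5: Jamal → seat 1, Tom → seat 2, Priya → seat 3, Rosa → seat 4, Goran → seat 5, Hiro → seat 6.

Jamal, Tom, Priya, Rosa, Goran, Hiro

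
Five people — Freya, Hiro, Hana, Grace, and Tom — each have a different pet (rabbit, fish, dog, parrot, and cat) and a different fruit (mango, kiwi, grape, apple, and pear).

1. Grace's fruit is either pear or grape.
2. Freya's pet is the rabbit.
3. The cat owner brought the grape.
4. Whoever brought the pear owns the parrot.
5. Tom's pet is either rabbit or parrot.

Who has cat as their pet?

Grace

With clues 1–2, Freya is impossible for the one with pet cat.
With clues 1–5, Hana, Hiro, and Tom are impossible for the one with pet cat.
That leaves Grace.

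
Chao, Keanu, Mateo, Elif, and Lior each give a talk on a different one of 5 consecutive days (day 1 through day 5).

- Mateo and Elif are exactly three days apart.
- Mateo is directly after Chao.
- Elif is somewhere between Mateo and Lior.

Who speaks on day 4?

Chao

With clues 1–2, Elif is ruled out for day 4.
With clues 1–3, Keanu, Lior, and Mateo are ruled out for day 4.
So day 4 is Chao.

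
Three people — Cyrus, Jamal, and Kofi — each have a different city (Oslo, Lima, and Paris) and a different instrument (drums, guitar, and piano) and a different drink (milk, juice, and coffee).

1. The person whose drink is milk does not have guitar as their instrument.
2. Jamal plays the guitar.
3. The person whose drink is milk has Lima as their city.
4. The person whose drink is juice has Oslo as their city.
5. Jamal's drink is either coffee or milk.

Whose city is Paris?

Jamal

With clues 1–5, Cyrus and Kofi are impossible for the one with city Paris.
That leaves Jamal.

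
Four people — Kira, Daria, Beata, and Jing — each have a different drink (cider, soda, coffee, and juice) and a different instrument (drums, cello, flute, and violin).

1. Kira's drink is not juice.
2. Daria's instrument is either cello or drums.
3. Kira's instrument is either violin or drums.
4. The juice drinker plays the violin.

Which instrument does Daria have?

With clues 1–2, flute and violin are impossible for Daria's instrument.
With clues 1–4, drums is impossible for Daria's instrument.
That leaves cello.

cello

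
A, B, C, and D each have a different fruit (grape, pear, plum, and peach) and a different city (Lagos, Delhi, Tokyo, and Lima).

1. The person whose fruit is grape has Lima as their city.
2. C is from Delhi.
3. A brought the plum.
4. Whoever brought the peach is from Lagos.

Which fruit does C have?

With clues 1–2, grape is impossible for C's fruit.
With clues 1–3, plum is impossible for C's fruit.
With clues 1–4, peach is impossible for C's fruit.
That leaves pear.

pear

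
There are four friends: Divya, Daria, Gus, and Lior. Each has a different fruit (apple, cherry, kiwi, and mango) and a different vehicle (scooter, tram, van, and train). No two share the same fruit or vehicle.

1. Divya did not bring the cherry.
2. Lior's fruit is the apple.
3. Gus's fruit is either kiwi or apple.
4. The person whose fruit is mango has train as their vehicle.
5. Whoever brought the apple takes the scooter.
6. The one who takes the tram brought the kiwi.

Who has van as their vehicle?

Daria

With clues 1–4, Divya is impossible for the one with vehicle van.
With clues 1–5, Lior is impossible for the one with vehicle van.
With clues 1–6, Gus is impossible for the one with vehicle van.
That leaves Daria.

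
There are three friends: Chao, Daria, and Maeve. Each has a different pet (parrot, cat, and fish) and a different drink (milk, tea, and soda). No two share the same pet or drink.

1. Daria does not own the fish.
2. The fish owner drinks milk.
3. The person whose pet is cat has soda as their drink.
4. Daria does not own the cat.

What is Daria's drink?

tea

With clues 1–2, milk is impossible for Daria's drink.
With clues 1–4, soda is impossible for Daria's drink.
That leaves tea.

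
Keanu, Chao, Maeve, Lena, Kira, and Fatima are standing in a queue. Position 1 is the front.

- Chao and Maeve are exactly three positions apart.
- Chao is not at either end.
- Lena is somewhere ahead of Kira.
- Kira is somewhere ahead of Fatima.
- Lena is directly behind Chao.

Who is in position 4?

With clues 1–2, Maeve is ruled out for position 4.
With clues 1–4, Lena is ruled out for position 4.
With clues 1–5, Chao, Fatima, and Keanu are ruled out for position 4.
So position 4 is Kira.

Kira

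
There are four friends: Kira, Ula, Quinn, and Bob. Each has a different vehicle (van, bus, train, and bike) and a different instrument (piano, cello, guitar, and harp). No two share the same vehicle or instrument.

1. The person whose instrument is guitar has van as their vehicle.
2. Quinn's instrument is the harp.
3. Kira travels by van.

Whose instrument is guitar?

With clues 1–2, Quinn is impossible for the one with instrument guitar.
With clues 1–3, Bob and Ula are impossible for the one with instrument guitar.
That leaves Kira.

Kira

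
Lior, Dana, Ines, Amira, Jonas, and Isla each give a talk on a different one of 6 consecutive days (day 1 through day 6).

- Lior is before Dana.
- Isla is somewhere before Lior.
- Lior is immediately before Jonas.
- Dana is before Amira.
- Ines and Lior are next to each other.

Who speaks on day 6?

Amira

With clue 1, Lior is ruled out for day 6.
With clues 1–2, Isla is ruled out for day 6.
With clues 1–3, Jonas is ruled out for day 6.
With clues 1–4, Dana is ruled out for day 6.
With clues 1–5, Ines is ruled out for day 6.
So day 6 is Amira.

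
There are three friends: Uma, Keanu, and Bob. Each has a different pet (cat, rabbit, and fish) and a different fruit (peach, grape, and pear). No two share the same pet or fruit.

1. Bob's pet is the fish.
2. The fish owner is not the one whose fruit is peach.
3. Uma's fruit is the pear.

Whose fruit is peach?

With clues 1–2, Bob is impossible for the one with fruit peach.
With clues 1–3, Uma is impossible for the one with fruit peach.
That leaves Keanu.

Keanu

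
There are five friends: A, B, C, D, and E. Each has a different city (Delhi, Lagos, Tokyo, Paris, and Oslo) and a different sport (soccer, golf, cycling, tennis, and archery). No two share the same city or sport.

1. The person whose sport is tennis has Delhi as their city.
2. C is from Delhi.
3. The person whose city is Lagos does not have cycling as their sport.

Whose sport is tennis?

With clues 1–2, A, B, D, and E are impossible for the one with sport tennis.
That leaves C.

C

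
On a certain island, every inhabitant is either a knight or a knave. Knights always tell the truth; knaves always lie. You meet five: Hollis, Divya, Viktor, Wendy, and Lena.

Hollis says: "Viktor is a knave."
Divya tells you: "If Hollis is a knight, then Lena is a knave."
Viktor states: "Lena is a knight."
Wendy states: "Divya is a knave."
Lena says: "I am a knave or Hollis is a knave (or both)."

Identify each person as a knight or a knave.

Consider Hollis. Suppose Hollis is a knight.
Then whichever role Lena has, Lena's statement has the wrong truth value — contradiction.
So Hollis is a knave.
With that fixed, Divya's statement is true, so Divya is a knight.
With that fixed, Wendy's statement is false, so Wendy is a knave.
With that fixed, Lena's statement is true, so Lena is a knight.
With that fixed, Viktor's statement is true, so Viktor is a knight.

Hollis: knave, Divya: knight, Viktor: knight, Wendy: knave, Lena: knight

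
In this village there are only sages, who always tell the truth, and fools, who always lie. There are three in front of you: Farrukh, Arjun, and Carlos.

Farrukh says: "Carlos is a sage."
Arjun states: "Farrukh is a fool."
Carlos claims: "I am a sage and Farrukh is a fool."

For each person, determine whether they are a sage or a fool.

Consider Farrukh. Suppose Farrukh is a sage.
Then no assignment of the remaining roles makes every statement match its speaker's type — contradiction.
So Farrukh is a fool.
With that fixed, Arjun's statement is true, so Arjun is a sage.
Consider Carlos. Suppose Carlos is a sage.
Then Farrukh's statement comes out true, contradicting Farrukh being a fool.
So Carlos is a fool.

Farrukh: fool, Arjun: sage, Carlos: fool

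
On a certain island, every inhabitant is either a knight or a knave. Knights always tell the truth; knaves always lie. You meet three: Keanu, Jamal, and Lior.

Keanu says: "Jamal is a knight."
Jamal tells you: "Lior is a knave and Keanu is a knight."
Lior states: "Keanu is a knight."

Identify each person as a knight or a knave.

Keanu: knave, Jamal: knave, Lior: knave

Consider Keanu. Suppose Keanu is a knight.
Then no assignment of the remaining roles makes every statement match its speaker's type — contradiction.
So Keanu is a knave.
With that fixed, Jamal's statement is false, so Jamal is a knave.
With that fixed, Lior's statement is false, so Lior is a knave.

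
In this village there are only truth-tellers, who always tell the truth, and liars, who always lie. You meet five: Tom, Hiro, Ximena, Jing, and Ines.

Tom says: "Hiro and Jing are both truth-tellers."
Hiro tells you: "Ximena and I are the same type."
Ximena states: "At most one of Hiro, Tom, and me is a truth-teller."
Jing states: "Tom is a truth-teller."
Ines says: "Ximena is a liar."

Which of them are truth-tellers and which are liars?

Tom: liar, Hiro: liar, Ximena: truth-teller, Jing: liar, Ines: liar

Consider Tom. Suppose Tom is a truth-teller.
Then no assignment of the remaining roles makes every statement match its speaker's type — contradiction.
So Tom is a liar.
With that fixed, Jing's statement is false, so Jing is a liar.
Consider Hiro. Suppose Hiro is a truth-teller.
Then whichever role Ximena has, Ximena's statement has the wrong truth value — contradiction.
So Hiro is a liar.
With that fixed, Ximena's statement is true, so Ximena is a truth-teller.
With that fixed, Ines's statement is false, so Ines is a liar.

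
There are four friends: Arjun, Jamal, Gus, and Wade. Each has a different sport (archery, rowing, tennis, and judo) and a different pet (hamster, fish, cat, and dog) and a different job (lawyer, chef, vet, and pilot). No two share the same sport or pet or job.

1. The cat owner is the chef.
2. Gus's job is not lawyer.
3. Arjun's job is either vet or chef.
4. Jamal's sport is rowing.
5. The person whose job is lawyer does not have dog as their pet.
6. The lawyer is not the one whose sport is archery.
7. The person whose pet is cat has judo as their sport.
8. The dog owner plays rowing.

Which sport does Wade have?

tennis

With clues 1–4, rowing is impossible for Wade's sport.
With clues 1–8, archery and judo are impossible for Wade's sport.
That leaves tennis.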